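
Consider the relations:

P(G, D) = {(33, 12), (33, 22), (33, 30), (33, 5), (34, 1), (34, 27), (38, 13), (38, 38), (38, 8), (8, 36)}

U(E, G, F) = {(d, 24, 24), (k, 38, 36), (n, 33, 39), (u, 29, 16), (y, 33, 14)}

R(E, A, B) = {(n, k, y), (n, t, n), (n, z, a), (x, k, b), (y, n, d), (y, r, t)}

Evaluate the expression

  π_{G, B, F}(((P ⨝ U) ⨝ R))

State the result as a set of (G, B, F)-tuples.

Natural join on G: {(33, 12, n, 39), (33, 12, y, 14), (33, 22, n, 39), (33, 22, y, 14), (33, 30, n, 39), (33, 30, y, 14), (33, 5, n, 39), (33, 5, y, 14), (38, 13, k, 36), (38, 38, k, 36), (38, 8, k, 36)}
Natural join on E: {(33, 12, n, 39, k, y), (33, 12, n, 39, t, n), (33, 12, n, 39, z, a), (33, 12, y, 14, n, d), (33, 12, y, 14, r, t), (33, 22, n, 39, k, y), (33, 22, n, 39, t, n), (33, 22, n, 39, z, a), (33, 22, y, 14, n, d), (33, 22, y, 14, r, t), (33, 30, n, 39, k, y), (33, 30, n, 39, t, n), (33, 30, n, 39, z, a), (33, 30, y, 14, n, d), (33, 30, y, 14, r, t), (33, 5, n, 39, k, y), (33, 5, n, 39, t, n), (33, 5, n, 39, z, a), (33, 5, y, 14, n, d), (33, 5, y, 14, r, t)}
π[G, B, F]: project onto (G, B, F) (15 duplicate(s) eliminated) → {(33, a, 39), (33, d, 14), (33, n, 39), (33, t, 14), (33, y, 39)}

{(33, a, 39), (33, d, 14), (33, n, 39), (33, t, 14), (33, y, 39)}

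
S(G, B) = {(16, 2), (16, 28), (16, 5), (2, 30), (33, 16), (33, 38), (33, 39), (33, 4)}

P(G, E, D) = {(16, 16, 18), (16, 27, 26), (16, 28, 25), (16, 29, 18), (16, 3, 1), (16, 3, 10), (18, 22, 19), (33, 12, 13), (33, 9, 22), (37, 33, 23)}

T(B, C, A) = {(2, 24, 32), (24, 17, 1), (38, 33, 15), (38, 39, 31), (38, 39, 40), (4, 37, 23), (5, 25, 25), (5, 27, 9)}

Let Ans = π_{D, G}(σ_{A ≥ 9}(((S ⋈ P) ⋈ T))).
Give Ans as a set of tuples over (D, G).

Joining S and P on G yields {(16, 2, 16, 18), (16, 2, 27, 26), (16, 2, 28, 25), (16, 2, 29, 18), (16, 2, 3, 1), (16, 2, 3, 10), (16, 28, 16, 18), (16, 28, 27, 26), (16, 28, 28, 25), (16, 28, 29, 18), (16, 28, 3, 1), (16, 28, 3, 10), (16, 5, 16, 18), (16, 5, 27, 26), (16, 5, 28, 25), (16, 5, 29, 18), (16, 5, 3, 1), (16, 5, 3, 10), (33, 16, 12, 13), (33, 16, 9, 22), (33, 38, 12, 13), (33, 38, 9, 22), (33, 39, 12, 13), (33, 39, 9, 22), (33, 4, 12, 13), (33, 4, 9, 22)}.
Joining (S ⋈ P) and T on B yields {(16, 2, 16, 18, 24, 32), (16, 2, 27, 26, 24, 32), (16, 2, 28, 25, 24, 32), (16, 2, 29, 18, 24, 32), (16, 2, 3, 1, 24, 32), (16, 2, 3, 10, 24, 32), (16, 5, 16, 18, 25, 25), (16, 5, 16, 18, 27, 9), (16, 5, 27, 26, 25, 25), (16, 5, 27, 26, 27, 9), (16, 5, 28, 25, 25, 25), (16, 5, 28, 25, 27, 9), (16, 5, 29, 18, 25, 25), (16, 5, 29, 18, 27, 9), (16, 5, 3, 1, 25, 25), (16, 5, 3, 1, 27, 9), (16, 5, 3, 10, 25, 25), (16, 5, 3, 10, 27, 9), (33, 38, 12, 13, 33, 15), (33, 38, 12, 13, 39, 31), (33, 38, 12, 13, 39, 40), (33, 38, 9, 22, 33, 15), (33, 38, 9, 22, 39, 31), (33, 38, 9, 22, 39, 40), (33, 4, 12, 13, 37, 23), (33, 4, 9, 22, 37, 23)}.
Apply σ_{A ≥ 9}; surviving tuples: {(16, 2, 16, 18, 24, 32), (16, 2, 27, 26, 24, 32), (16, 2, 28, 25, 24, 32), (16, 2, 29, 18, 24, 32), (16, 2, 3, 1, 24, 32), (16, 2, 3, 10, 24, 32), (16, 5, 16, 18, 25, 25), (16, 5, 16, 18, 27, 9), (16, 5, 27, 26, 25, 25), (16, 5, 27, 26, 27, 9), (16, 5, 28, 25, 25, 25), (16, 5, 28, 25, 27, 9), (16, 5, 29, 18, 25, 25), (16, 5, 29, 18, 27, 9), (16, 5, 3, 1, 25, 25), (16, 5, 3, 1, 27, 9), (16, 5, 3, 10, 25, 25), (16, 5, 3, 10, 27, 9), (33, 38, 12, 13, 33, 15), (33, 38, 12, 13, 39, 31), (33, 38, 12, 13, 39, 40), (33, 38, 9, 22, 33, 15), (33, 38, 9, 22, 39, 31), (33, 38, 9, 22, 39, 40), (33, 4, 12, 13, 37, 23), (33, 4, 9, 22, 37, 23)}
π_{D, G} gives {(1, 16), (10, 16), (13, 33), (18, 16), (22, 33), (25, 16), (26, 16)} (19 duplicate(s) eliminated).

{(1, 16), (10, 16), (13, 33), (18, 16), (22, 33), (25, 16), (26, 16)}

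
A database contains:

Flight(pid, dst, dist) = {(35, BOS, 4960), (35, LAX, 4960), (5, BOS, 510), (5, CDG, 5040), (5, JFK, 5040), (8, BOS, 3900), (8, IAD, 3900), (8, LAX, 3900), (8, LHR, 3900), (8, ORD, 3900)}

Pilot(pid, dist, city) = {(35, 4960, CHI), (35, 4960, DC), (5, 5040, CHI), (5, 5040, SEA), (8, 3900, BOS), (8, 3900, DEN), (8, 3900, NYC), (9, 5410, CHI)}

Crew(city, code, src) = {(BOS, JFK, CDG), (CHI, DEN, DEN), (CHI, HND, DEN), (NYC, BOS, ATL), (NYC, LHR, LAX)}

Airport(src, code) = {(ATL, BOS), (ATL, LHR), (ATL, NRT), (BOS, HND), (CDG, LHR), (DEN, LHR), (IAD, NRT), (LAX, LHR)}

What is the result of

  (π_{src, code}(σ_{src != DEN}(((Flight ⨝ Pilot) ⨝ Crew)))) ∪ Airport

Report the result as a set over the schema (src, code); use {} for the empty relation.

Flight ⋈ Pilot (natural join on pid, dist): {(35, BOS, 4960, CHI), (35, BOS, 4960, DC), (35, LAX, 4960, CHI), (35, LAX, 4960, DC), (5, CDG, 5040, CHI), (5, CDG, 5040, SEA), (5, JFK, 5040, CHI), (5, JFK, 5040, SEA), (8, BOS, 3900, BOS), (8, BOS, 3900, DEN), (8, BOS, 3900, NYC), (8, IAD, 3900, BOS), (8, IAD, 3900, DEN), (8, IAD, 3900, NYC), (8, LAX, 3900, BOS), (8, LAX, 3900, DEN), (8, LAX, 3900, NYC), (8, LHR, 3900, BOS), (8, LHR, 3900, DEN), (8, LHR, 3900, NYC), (8, ORD, 3900, BOS), (8, ORD, 3900, DEN), (8, ORD, 3900, NYC)}
(Flight ⨝ Pilot) ⋈ Crew (natural join on city): {(35, BOS, 4960, CHI, DEN, DEN), (35, BOS, 4960, CHI, HND, DEN), (35, LAX, 4960, CHI, DEN, DEN), (35, LAX, 4960, CHI, HND, DEN), (5, CDG, 5040, CHI, DEN, DEN), (5, CDG, 5040, CHI, HND, DEN), (5, JFK, 5040, CHI, DEN, DEN), (5, JFK, 5040, CHI, HND, DEN), (8, BOS, 3900, BOS, JFK, CDG), (8, BOS, 3900, NYC, BOS, ATL), (8, BOS, 3900, NYC, LHR, LAX), (8, IAD, 3900, BOS, JFK, CDG), (8, IAD, 3900, NYC, BOS, ATL), (8, IAD, 3900, NYC, LHR, LAX), (8, LAX, 3900, BOS, JFK, CDG), (8, LAX, 3900, NYC, BOS, ATL), (8, LAX, 3900, NYC, LHR, LAX), (8, LHR, 3900, BOS, JFK, CDG), (8, LHR, 3900, NYC, BOS, ATL), (8, LHR, 3900, NYC, LHR, LAX), (8, ORD, 3900, BOS, JFK, CDG), (8, ORD, 3900, NYC, BOS, ATL), (8, ORD, 3900, NYC, LHR, LAX)}
σ[src != DEN]: keep tuples satisfying src != DEN → {(8, BOS, 3900, BOS, JFK, CDG), (8, BOS, 3900, NYC, BOS, ATL), (8, BOS, 3900, NYC, LHR, LAX), (8, IAD, 3900, BOS, JFK, CDG), (8, IAD, 3900, NYC, BOS, ATL), (8, IAD, 3900, NYC, LHR, LAX), (8, LAX, 3900, BOS, JFK, CDG), (8, LAX, 3900, NYC, BOS, ATL), (8, LAX, 3900, NYC, LHR, LAX), (8, LHR, 3900, BOS, JFK, CDG), (8, LHR, 3900, NYC, BOS, ATL), (8, LHR, 3900, NYC, LHR, LAX), (8, ORD, 3900, BOS, JFK, CDG), (8, ORD, 3900, NYC, BOS, ATL), (8, ORD, 3900, NYC, LHR, LAX)}
Keep only column(s) src, code (12 duplicate(s) eliminated): {(ATL, BOS), (CDG, JFK), (LAX, LHR)}
Union: {(ATL, BOS), (CDG, JFK), (LAX, LHR)} with {(ATL, BOS), (ATL, LHR), (ATL, NRT), (BOS, HND), (CDG, LHR), (DEN, LHR), (IAD, NRT), (LAX, LHR)} → {(ATL, BOS), (ATL, LHR), (ATL, NRT), (BOS, HND), (CDG, JFK), (CDG, LHR), (DEN, LHR), (IAD, NRT), (LAX, LHR)}

{(ATL, BOS), (ATL, LHR), (ATL, NRT), (BOS, HND), (CDG, JFK), (CDG, LHR), (DEN, LHR), (IAD, NRT), (LAX, LHR)}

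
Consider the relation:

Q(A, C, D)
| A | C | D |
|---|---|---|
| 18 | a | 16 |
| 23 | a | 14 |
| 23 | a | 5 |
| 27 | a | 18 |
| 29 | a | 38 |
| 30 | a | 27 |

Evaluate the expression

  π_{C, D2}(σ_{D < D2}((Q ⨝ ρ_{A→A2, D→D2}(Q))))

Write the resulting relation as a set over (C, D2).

{(a, 14), (a, 16), (a, 18), (a, 27), (a, 38)}

ρ[A→A2, D→D2]: schema becomes (A2, C, D2); tuples unchanged.
Q ⋈ ρ_{A→A2, D→D2}(Q) (natural join on C): {(18, a, 16, 18, 16), (18, a, 16, 23, 14), (18, a, 16, 23, 5), (18, a, 16, 27, 18), (18, a, 16, 29, 38), (18, a, 16, 30, 27), (23, a, 14, 18, 16), (23, a, 14, 23, 14), (23, a, 14, 23, 5), (23, a, 14, 27, 18), (23, a, 14, 29, 38), (23, a, 14, 30, 27), (23, a, 5, 18, 16), (23, a, 5, 23, 14), (23, a, 5, 23, 5), (23, a, 5, 27, 18), (23, a, 5, 29, 38), (23, a, 5, 30, 27), (27, a, 18, 18, 16), (27, a, 18, 23, 14), (27, a, 18, 23, 5), (27, a, 18, 27, 18), (27, a, 18, 29, 38), (27, a, 18, 30, 27), (29, a, 38, 18, 16), (29, a, 38, 23, 14), (29, a, 38, 23, 5), (29, a, 38, 27, 18), (29, a, 38, 29, 38), (29, a, 38, 30, 27), (30, a, 27, 18, 16), (30, a, 27, 23, 14), (30, a, 27, 23, 5), (30, a, 27, 27, 18), (30, a, 27, 29, 38), (30, a, 27, 30, 27)}
σ[D < D2]: keep tuples satisfying D < D2 → {(18, a, 16, 27, 18), (18, a, 16, 29, 38), (18, a, 16, 30, 27), (23, a, 14, 18, 16), (23, a, 14, 27, 18), (23, a, 14, 29, 38), (23, a, 14, 30, 27), (23, a, 5, 18, 16), (23, a, 5, 23, 14), (23, a, 5, 27, 18), (23, a, 5, 29, 38), (23, a, 5, 30, 27), (27, a, 18, 29, 38), (27, a, 18, 30, 27), (30, a, 27, 29, 38)}
π_{C, D2} gives {(a, 14), (a, 16), (a, 18), (a, 27), (a, 38)} (10 duplicate(s) eliminated).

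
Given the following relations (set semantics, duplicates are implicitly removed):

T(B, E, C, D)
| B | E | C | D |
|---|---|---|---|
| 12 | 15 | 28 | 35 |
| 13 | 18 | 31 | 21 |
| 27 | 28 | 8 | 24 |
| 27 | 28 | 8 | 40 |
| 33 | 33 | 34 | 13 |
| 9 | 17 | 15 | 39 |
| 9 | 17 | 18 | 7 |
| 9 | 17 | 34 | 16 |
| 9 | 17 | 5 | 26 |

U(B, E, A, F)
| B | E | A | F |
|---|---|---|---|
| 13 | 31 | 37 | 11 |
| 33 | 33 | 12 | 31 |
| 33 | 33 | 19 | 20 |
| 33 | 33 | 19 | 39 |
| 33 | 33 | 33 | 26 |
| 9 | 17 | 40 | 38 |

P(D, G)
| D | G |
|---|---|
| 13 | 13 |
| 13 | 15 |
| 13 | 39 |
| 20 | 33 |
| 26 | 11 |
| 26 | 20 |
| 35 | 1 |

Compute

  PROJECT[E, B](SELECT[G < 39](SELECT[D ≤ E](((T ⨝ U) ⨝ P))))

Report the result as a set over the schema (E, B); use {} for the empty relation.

{(33, 33)}

T ⋈ U (natural join on B, E): {(33, 33, 34, 13, 12, 31), (33, 33, 34, 13, 19, 20), (33, 33, 34, 13, 19, 39), (33, 33, 34, 13, 33, 26), (9, 17, 15, 39, 40, 38), (9, 17, 18, 7, 40, 38), (9, 17, 34, 16, 40, 38), (9, 17, 5, 26, 40, 38)}
(T ⨝ U) ⋈ P (natural join on D): {(33, 33, 34, 13, 12, 31, 13), (33, 33, 34, 13, 12, 31, 15), (33, 33, 34, 13, 12, 31, 39), (33, 33, 34, 13, 19, 20, 13), (33, 33, 34, 13, 19, 20, 15), (33, 33, 34, 13, 19, 20, 39), (33, 33, 34, 13, 19, 39, 13), (33, 33, 34, 13, 19, 39, 15), (33, 33, 34, 13, 19, 39, 39), (33, 33, 34, 13, 33, 26, 13), (33, 33, 34, 13, 33, 26, 15), (33, 33, 34, 13, 33, 26, 39), (9, 17, 5, 26, 40, 38, 11), (9, 17, 5, 26, 40, 38, 20)}
Selection D ≤ E: {(33, 33, 34, 13, 12, 31, 13), (33, 33, 34, 13, 12, 31, 15), (33, 33, 34, 13, 12, 31, 39), (33, 33, 34, 13, 19, 20, 13), (33, 33, 34, 13, 19, 20, 15), (33, 33, 34, 13, 19, 20, 39), (33, 33, 34, 13, 19, 39, 13), (33, 33, 34, 13, 19, 39, 15), (33, 33, 34, 13, 19, 39, 39), (33, 33, 34, 13, 33, 26, 13), (33, 33, 34, 13, 33, 26, 15), (33, 33, 34, 13, 33, 26, 39)}
Selection G < 39: {(33, 33, 34, 13, 12, 31, 13), (33, 33, 34, 13, 12, 31, 15), (33, 33, 34, 13, 19, 20, 13), (33, 33, 34, 13, 19, 20, 15), (33, 33, 34, 13, 19, 39, 13), (33, 33, 34, 13, 19, 39, 15), (33, 33, 34, 13, 33, 26, 13), (33, 33, 34, 13, 33, 26, 15)}
Projecting to E, B (7 duplicate(s) eliminated): {(33, 33)}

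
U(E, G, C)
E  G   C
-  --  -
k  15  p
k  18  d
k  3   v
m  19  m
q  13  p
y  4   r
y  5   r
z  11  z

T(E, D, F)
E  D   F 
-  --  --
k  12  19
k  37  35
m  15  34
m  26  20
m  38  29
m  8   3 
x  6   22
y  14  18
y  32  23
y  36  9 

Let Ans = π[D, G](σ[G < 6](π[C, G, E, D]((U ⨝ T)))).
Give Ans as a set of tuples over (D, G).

Joining U and T on E yields {(k, 15, p, 12, 19), (k, 15, p, 37, 35), (k, 18, d, 12, 19), (k, 18, d, 37, 35), (k, 3, v, 12, 19), (k, 3, v, 37, 35), (m, 19, m, 15, 34), (m, 19, m, 26, 20), (m, 19, m, 38, 29), (m, 19, m, 8, 3), (y, 4, r, 14, 18), (y, 4, r, 32, 23), (y, 4, r, 36, 9), (y, 5, r, 14, 18), (y, 5, r, 32, 23), (y, 5, r, 36, 9)}.
π_{C, G, E, D} gives {(d, 18, k, 12), (d, 18, k, 37), (m, 19, m, 15), (m, 19, m, 26), (m, 19, m, 38), (m, 19, m, 8), (p, 15, k, 12), (p, 15, k, 37), (r, 4, y, 14), (r, 4, y, 32), (r, 4, y, 36), (r, 5, y, 14), (r, 5, y, 32), (r, 5, y, 36), (v, 3, k, 12), (v, 3, k, 37)}.
Filtering on G < 6 leaves {(r, 4, y, 14), (r, 4, y, 32), (r, 4, y, 36), (r, 5, y, 14), (r, 5, y, 32), (r, 5, y, 36), (v, 3, k, 12), (v, 3, k, 37)}.
π_{D, G} gives {(12, 3), (14, 4), (14, 5), (32, 4), (32, 5), (36, 4), (36, 5), (37, 3)}.

{(12, 3), (14, 4), (14, 5), (32, 4), (32, 5), (36, 4), (36, 5), (37, 3)}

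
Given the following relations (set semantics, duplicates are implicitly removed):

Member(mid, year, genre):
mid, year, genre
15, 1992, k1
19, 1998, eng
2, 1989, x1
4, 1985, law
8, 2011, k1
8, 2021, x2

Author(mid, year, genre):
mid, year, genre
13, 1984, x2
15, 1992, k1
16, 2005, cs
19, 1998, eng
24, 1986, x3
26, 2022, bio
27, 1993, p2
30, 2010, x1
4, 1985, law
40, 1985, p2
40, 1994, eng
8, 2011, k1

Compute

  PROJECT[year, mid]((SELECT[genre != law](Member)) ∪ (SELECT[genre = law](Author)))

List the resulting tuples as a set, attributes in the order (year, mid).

{(1985, 4), (1989, 2), (1992, 15), (1998, 19), (2011, 8), (2021, 8)}

Selection genre != law: {(15, 1992, k1), (19, 1998, eng), (2, 1989, x1), (8, 2011, k1), (8, 2021, x2)}
Selection genre = law: {(4, 1985, law)}
Union: {(15, 1992, k1), (19, 1998, eng), (2, 1989, x1), (8, 2011, k1), (8, 2021, x2)} with {(4, 1985, law)} → {(15, 1992, k1), (19, 1998, eng), (2, 1989, x1), (4, 1985, law), (8, 2011, k1), (8, 2021, x2)}
Keep only column(s) year, mid: {(1985, 4), (1989, 2), (1992, 15), (1998, 19), (2011, 8), (2021, 8)}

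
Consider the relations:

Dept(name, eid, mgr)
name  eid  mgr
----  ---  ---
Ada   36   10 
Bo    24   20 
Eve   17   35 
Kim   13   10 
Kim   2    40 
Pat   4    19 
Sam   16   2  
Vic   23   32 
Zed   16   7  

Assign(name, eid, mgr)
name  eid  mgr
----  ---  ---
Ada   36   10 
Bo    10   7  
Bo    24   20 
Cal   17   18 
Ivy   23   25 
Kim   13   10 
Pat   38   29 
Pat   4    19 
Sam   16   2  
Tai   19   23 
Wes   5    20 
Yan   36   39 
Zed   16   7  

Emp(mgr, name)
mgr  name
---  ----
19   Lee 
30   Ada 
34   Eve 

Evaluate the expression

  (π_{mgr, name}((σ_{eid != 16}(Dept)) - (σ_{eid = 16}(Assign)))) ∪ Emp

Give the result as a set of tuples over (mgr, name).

{(10, Ada), (10, Kim), (19, Lee), (19, Pat), (20, Bo), (30, Ada), (32, Vic), (34, Eve), (35, Eve), (40, Kim)}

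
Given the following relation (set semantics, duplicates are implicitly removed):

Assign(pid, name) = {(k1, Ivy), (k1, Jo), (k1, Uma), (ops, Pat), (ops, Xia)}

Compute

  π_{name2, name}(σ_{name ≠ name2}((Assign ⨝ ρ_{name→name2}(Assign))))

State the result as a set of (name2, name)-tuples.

{(Ivy, Jo), (Ivy, Uma), (Jo, Ivy), (Jo, Uma), (Pat, Xia), (Uma, Ivy), (Uma, Jo), (Xia, Pat)}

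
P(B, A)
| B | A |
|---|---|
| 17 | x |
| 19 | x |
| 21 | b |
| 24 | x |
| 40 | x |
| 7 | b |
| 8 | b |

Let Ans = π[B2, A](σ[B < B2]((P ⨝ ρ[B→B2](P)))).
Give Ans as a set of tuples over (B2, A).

{(19, x), (21, b), (24, x), (40, x), (8, b)}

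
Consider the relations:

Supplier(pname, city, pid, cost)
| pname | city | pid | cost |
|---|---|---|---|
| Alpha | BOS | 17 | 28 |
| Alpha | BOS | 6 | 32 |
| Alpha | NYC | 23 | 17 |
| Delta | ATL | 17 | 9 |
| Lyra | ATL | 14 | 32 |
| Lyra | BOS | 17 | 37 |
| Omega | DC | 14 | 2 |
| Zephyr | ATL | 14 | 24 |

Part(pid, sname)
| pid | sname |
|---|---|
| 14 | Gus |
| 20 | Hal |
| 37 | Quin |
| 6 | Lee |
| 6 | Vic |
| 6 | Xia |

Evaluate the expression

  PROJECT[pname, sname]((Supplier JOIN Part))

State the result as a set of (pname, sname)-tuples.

Natural join on pid: {(Alpha, BOS, 6, 32, Lee), (Alpha, BOS, 6, 32, Vic), (Alpha, BOS, 6, 32, Xia), (Lyra, ATL, 14, 32, Gus), (Omega, DC, 14, 2, Gus), (Zephyr, ATL, 14, 24, Gus)}
π[pname, sname]: project onto (pname, sname) → {(Alpha, Lee), (Alpha, Vic), (Alpha, Xia), (Lyra, Gus), (Omega, Gus), (Zephyr, Gus)}

{(Alpha, Lee), (Alpha, Vic), (Alpha, Xia), (Lyra, Gus), (Omega, Gus), (Zephyr, Gus)}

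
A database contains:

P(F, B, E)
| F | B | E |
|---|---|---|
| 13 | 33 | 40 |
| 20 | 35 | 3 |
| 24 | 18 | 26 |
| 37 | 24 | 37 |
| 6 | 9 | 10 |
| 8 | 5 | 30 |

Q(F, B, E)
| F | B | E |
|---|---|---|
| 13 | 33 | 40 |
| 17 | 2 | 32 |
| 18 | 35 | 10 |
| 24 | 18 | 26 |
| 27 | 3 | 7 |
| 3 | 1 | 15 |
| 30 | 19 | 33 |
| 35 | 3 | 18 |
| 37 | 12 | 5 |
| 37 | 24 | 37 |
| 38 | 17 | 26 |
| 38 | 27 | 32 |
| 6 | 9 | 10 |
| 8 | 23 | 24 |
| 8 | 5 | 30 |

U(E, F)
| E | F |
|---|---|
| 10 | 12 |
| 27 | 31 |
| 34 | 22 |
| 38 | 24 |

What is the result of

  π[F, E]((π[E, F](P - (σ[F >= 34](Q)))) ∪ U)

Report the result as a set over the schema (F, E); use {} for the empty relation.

{(12, 10), (13, 40), (20, 3), (22, 34), (24, 26), (24, 38), (31, 27), (6, 10), (8, 30)}

Selection F >= 34: {(35, 3, 18), (37, 12, 5), (37, 24, 37), (38, 17, 26), (38, 27, 32)}
Difference: {(13, 33, 40), (20, 35, 3), (24, 18, 26), (37, 24, 37), (6, 9, 10), (8, 5, 30)} with {(35, 3, 18), (37, 12, 5), (37, 24, 37), (38, 17, 26), (38, 27, 32)} → {(13, 33, 40), (20, 35, 3), (24, 18, 26), (6, 9, 10), (8, 5, 30)}
Projecting to E, F: {(10, 6), (26, 24), (3, 20), (30, 8), (40, 13)}
Union: {(10, 6), (26, 24), (3, 20), (30, 8), (40, 13)} with {(10, 12), (27, 31), (34, 22), (38, 24)} → {(10, 12), (10, 6), (26, 24), (27, 31), (3, 20), (30, 8), (34, 22), (38, 24), (40, 13)}
Projecting to F, E: {(12, 10), (13, 40), (20, 3), (22, 34), (24, 26), (24, 38), (31, 27), (6, 10), (8, 30)}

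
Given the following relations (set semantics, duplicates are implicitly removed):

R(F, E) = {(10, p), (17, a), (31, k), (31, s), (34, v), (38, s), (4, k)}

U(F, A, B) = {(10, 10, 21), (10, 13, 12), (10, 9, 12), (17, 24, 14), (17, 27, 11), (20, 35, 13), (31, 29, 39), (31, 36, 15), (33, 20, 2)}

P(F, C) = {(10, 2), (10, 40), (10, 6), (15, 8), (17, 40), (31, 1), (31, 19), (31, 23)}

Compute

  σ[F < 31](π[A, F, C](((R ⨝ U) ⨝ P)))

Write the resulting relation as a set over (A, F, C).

R ⋈ U (natural join on F): {(10, p, 10, 21), (10, p, 13, 12), (10, p, 9, 12), (17, a, 24, 14), (17, a, 27, 11), (31, k, 29, 39), (31, k, 36, 15), (31, s, 29, 39), (31, s, 36, 15)}
(R ⨝ U) ⋈ P (natural join on F): {(10, p, 10, 21, 2), (10, p, 10, 21, 40), (10, p, 10, 21, 6), (10, p, 13, 12, 2), (10, p, 13, 12, 40), (10, p, 13, 12, 6), (10, p, 9, 12, 2), (10, p, 9, 12, 40), (10, p, 9, 12, 6), (17, a, 24, 14, 40), (17, a, 27, 11, 40), (31, k, 29, 39, 1), (31, k, 29, 39, 19), (31, k, 29, 39, 23), (31, k, 36, 15, 1), (31, k, 36, 15, 19), (31, k, 36, 15, 23), (31, s, 29, 39, 1), (31, s, 29, 39, 19), (31, s, 29, 39, 23), (31, s, 36, 15, 1), (31, s, 36, 15, 19), (31, s, 36, 15, 23)}
Keep only column(s) A, F, C (6 duplicate(s) eliminated): {(10, 10, 2), (10, 10, 40), (10, 10, 6), (13, 10, 2), (13, 10, 40), (13, 10, 6), (24, 17, 40), (27, 17, 40), (29, 31, 1), (29, 31, 19), (29, 31, 23), (36, 31, 1), (36, 31, 19), (36, 31, 23), (9, 10, 2), (9, 10, 40), (9, 10, 6)}
Filtering on F < 31 leaves {(10, 10, 2), (10, 10, 40), (10, 10, 6), (13, 10, 2), (13, 10, 40), (13, 10, 6), (24, 17, 40), (27, 17, 40), (9, 10, 2), (9, 10, 40), (9, 10, 6)}.

{(10, 10, 2), (10, 10, 40), (10, 10, 6), (13, 10, 2), (13, 10, 40), (13, 10, 6), (24, 17, 40), (27, 17, 40), (9, 10, 2), (9, 10, 40), (9, 10, 6)}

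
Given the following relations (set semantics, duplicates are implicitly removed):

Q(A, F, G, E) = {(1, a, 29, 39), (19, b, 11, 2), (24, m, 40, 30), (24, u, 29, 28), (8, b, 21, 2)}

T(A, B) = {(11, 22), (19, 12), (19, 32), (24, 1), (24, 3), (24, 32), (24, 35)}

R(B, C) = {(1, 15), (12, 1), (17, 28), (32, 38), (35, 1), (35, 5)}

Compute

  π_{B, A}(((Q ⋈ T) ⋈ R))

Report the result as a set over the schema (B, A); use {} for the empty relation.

Joining Q and T on A yields {(19, b, 11, 2, 12), (19, b, 11, 2, 32), (24, m, 40, 30, 1), (24, m, 40, 30, 3), (24, m, 40, 30, 32), (24, m, 40, 30, 35), (24, u, 29, 28, 1), (24, u, 29, 28, 3), (24, u, 29, 28, 32), (24, u, 29, 28, 35)}.
Joining (Q ⋈ T) and R on B yields {(19, b, 11, 2, 12, 1), (19, b, 11, 2, 32, 38), (24, m, 40, 30, 1, 15), (24, m, 40, 30, 32, 38), (24, m, 40, 30, 35, 1), (24, m, 40, 30, 35, 5), (24, u, 29, 28, 1, 15), (24, u, 29, 28, 32, 38), (24, u, 29, 28, 35, 1), (24, u, 29, 28, 35, 5)}.
Projecting to B, A (5 duplicate(s) eliminated): {(1, 24), (12, 19), (32, 19), (32, 24), (35, 24)}

{(1, 24), (12, 19), (32, 19), (32, 24), (35, 24)}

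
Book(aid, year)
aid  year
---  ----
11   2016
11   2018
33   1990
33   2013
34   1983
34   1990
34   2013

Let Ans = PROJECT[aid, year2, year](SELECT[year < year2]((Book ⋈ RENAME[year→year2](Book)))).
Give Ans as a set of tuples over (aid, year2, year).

ρ[year→year2]: schema becomes (aid, year2); tuples unchanged.
Natural join on aid: {(11, 2016, 2016), (11, 2016, 2018), (11, 2018, 2016), (11, 2018, 2018), (33, 1990, 1990), (33, 1990, 2013), (33, 2013, 1990), (33, 2013, 2013), (34, 1983, 1983), (34, 1983, 1990), (34, 1983, 2013), (34, 1990, 1983), (34, 1990, 1990), (34, 1990, 2013), (34, 2013, 1983), (34, 2013, 1990), (34, 2013, 2013)}
Selection year < year2: {(11, 2016, 2018), (33, 1990, 2013), (34, 1983, 1990), (34, 1983, 2013), (34, 1990, 2013)}
π[aid, year2, year]: project onto (aid, year2, year) → {(11, 2018, 2016), (33, 2013, 1990), (34, 1990, 1983), (34, 2013, 1983), (34, 2013, 1990)}

{(11, 2018, 2016), (33, 2013, 1990), (34, 1990, 1983), (34, 2013, 1983), (34, 2013, 1990)}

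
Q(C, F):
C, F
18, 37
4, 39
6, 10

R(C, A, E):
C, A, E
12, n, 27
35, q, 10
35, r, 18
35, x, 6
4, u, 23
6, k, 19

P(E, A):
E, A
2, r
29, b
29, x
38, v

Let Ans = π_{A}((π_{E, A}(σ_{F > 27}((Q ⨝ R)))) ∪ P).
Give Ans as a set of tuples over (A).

{b, r, u, v, x}

Natural join on C: {(4, 39, u, 23), (6, 10, k, 19)}
σ[F > 27]: keep tuples satisfying F > 27 → {(4, 39, u, 23)}
π[E, A]: project onto (E, A) → {(23, u)}
Set union of the two operands is {(2, r), (23, u), (29, b), (29, x), (38, v)}.
π[A]: project onto (A) → {b, r, u, v, x}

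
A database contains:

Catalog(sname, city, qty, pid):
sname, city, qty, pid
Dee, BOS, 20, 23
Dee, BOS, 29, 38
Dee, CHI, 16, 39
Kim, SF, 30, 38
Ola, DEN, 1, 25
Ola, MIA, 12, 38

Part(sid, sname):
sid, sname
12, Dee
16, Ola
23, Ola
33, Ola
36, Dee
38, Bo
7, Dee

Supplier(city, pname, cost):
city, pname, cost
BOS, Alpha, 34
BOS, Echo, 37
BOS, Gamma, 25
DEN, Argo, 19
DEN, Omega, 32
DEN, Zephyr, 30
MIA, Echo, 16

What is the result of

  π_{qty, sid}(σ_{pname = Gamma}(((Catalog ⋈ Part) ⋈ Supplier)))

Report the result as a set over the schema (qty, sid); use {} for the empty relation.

Joining Catalog and Part on sname yields {(Dee, BOS, 20, 23, 12), (Dee, BOS, 20, 23, 36), (Dee, BOS, 20, 23, 7), (Dee, BOS, 29, 38, 12), (Dee, BOS, 29, 38, 36), (Dee, BOS, 29, 38, 7), (Dee, CHI, 16, 39, 12), (Dee, CHI, 16, 39, 36), (Dee, CHI, 16, 39, 7), (Ola, DEN, 1, 25, 16), (Ola, DEN, 1, 25, 23), (Ola, DEN, 1, 25, 33), (Ola, MIA, 12, 38, 16), (Ola, MIA, 12, 38, 23), (Ola, MIA, 12, 38, 33)}.
Joining (Catalog ⋈ Part) and Supplier on city yields {(Dee, BOS, 20, 23, 12, Alpha, 34), (Dee, BOS, 20, 23, 12, Echo, 37), (Dee, BOS, 20, 23, 12, Gamma, 25), (Dee, BOS, 20, 23, 36, Alpha, 34), (Dee, BOS, 20, 23, 36, Echo, 37), (Dee, BOS, 20, 23, 36, Gamma, 25), (Dee, BOS, 20, 23, 7, Alpha, 34), (Dee, BOS, 20, 23, 7, Echo, 37), (Dee, BOS, 20, 23, 7, Gamma, 25), (Dee, BOS, 29, 38, 12, Alpha, 34), (Dee, BOS, 29, 38, 12, Echo, 37), (Dee, BOS, 29, 38, 12, Gamma, 25), (Dee, BOS, 29, 38, 36, Alpha, 34), (Dee, BOS, 29, 38, 36, Echo, 37), (Dee, BOS, 29, 38, 36, Gamma, 25), (Dee, BOS, 29, 38, 7, Alpha, 34), (Dee, BOS, 29, 38, 7, Echo, 37), (Dee, BOS, 29, 38, 7, Gamma, 25), (Ola, DEN, 1, 25, 16, Argo, 19), (Ola, DEN, 1, 25, 16, Omega, 32), (Ola, DEN, 1, 25, 16, Zephyr, 30), (Ola, DEN, 1, 25, 23, Argo, 19), (Ola, DEN, 1, 25, 23, Omega, 32), (Ola, DEN, 1, 25, 23, Zephyr, 30), (Ola, DEN, 1, 25, 33, Argo, 19), (Ola, DEN, 1, 25, 33, Omega, 32), (Ola, DEN, 1, 25, 33, Zephyr, 30), (Ola, MIA, 12, 38, 16, Echo, 16), (Ola, MIA, 12, 38, 23, Echo, 16), (Ola, MIA, 12, 38, 33, Echo, 16)}.
Filtering on pname = Gamma leaves {(Dee, BOS, 20, 23, 12, Gamma, 25), (Dee, BOS, 20, 23, 36, Gamma, 25), (Dee, BOS, 20, 23, 7, Gamma, 25), (Dee, BOS, 29, 38, 12, Gamma, 25), (Dee, BOS, 29, 38, 36, Gamma, 25), (Dee, BOS, 29, 38, 7, Gamma, 25)}.
Projecting to qty, sid: {(20, 12), (20, 36), (20, 7), (29, 12), (29, 36), (29, 7)}

{(20, 12), (20, 36), (20, 7), (29, 12), (29, 36), (29, 7)}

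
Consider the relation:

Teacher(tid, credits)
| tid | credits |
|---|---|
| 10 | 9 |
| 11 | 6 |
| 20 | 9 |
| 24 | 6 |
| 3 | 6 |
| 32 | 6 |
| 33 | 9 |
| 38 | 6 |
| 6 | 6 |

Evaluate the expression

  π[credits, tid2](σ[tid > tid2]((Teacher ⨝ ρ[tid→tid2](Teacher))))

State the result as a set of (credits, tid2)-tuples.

ρ[tid→tid2]: schema becomes (tid2, credits); tuples unchanged.
Joining Teacher and ρ[tid→tid2](Teacher) on credits yields {(10, 9, 10), (10, 9, 20), (10, 9, 33), (11, 6, 11), (11, 6, 24), (11, 6, 3), (11, 6, 32), (11, 6, 38), (11, 6, 6), (20, 9, 10), (20, 9, 20), (20, 9, 33), (24, 6, 11), (24, 6, 24), (24, 6, 3), (24, 6, 32), (24, 6, 38), (24, 6, 6), (3, 6, 11), (3, 6, 24), (3, 6, 3), (3, 6, 32), (3, 6, 38), (3, 6, 6), (32, 6, 11), (32, 6, 24), (32, 6, 3), (32, 6, 32), (32, 6, 38), (32, 6, 6), (33, 9, 10), (33, 9, 20), (33, 9, 33), (38, 6, 11), (38, 6, 24), (38, 6, 3), (38, 6, 32), (38, 6, 38), (38, 6, 6), (6, 6, 11), (6, 6, 24), (6, 6, 3), (6, 6, 32), (6, 6, 38), (6, 6, 6)}.
σ[tid > tid2]: keep tuples satisfying tid > tid2 → {(11, 6, 3), (11, 6, 6), (20, 9, 10), (24, 6, 11), (24, 6, 3), (24, 6, 6), (32, 6, 11), (32, 6, 24), (32, 6, 3), (32, 6, 6), (33, 9, 10), (33, 9, 20), (38, 6, 11), (38, 6, 24), (38, 6, 3), (38, 6, 32), (38, 6, 6), (6, 6, 3)}
Projecting to credits, tid2 (11 duplicate(s) eliminated): {(6, 11), (6, 24), (6, 3), (6, 32), (6, 6), (9, 10), (9, 20)}

{(6, 11), (6, 24), (6, 3), (6, 32), (6, 6), (9, 10), (9, 20)}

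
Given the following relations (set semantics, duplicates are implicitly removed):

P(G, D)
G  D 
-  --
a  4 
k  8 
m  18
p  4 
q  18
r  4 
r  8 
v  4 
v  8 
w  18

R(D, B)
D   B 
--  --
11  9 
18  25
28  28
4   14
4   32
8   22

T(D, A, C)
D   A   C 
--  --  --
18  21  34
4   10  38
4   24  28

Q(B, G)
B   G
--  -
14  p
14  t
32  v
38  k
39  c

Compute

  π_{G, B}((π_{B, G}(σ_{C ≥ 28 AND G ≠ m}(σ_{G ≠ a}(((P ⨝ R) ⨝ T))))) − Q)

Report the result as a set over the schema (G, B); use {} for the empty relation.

P ⋈ R (natural join on D): {(a, 4, 14), (a, 4, 32), (k, 8, 22), (m, 18, 25), (p, 4, 14), (p, 4, 32), (q, 18, 25), (r, 4, 14), (r, 4, 32), (r, 8, 22), (v, 4, 14), (v, 4, 32), (v, 8, 22), (w, 18, 25)}
(P ⨝ R) ⋈ T (natural join on D): {(a, 4, 14, 10, 38), (a, 4, 14, 24, 28), (a, 4, 32, 10, 38), (a, 4, 32, 24, 28), (m, 18, 25, 21, 34), (p, 4, 14, 10, 38), (p, 4, 14, 24, 28), (p, 4, 32, 10, 38), (p, 4, 32, 24, 28), (q, 18, 25, 21, 34), (r, 4, 14, 10, 38), (r, 4, 14, 24, 28), (r, 4, 32, 10, 38), (r, 4, 32, 24, 28), (v, 4, 14, 10, 38), (v, 4, 14, 24, 28), (v, 4, 32, 10, 38), (v, 4, 32, 24, 28), (w, 18, 25, 21, 34)}
Apply σ_{G ≠ a}; surviving tuples: {(m, 18, 25, 21, 34), (p, 4, 14, 10, 38), (p, 4, 14, 24, 28), (p, 4, 32, 10, 38), (p, 4, 32, 24, 28), (q, 18, 25, 21, 34), (r, 4, 14, 10, 38), (r, 4, 14, 24, 28), (r, 4, 32, 10, 38), (r, 4, 32, 24, 28), (v, 4, 14, 10, 38), (v, 4, 14, 24, 28), (v, 4, 32, 10, 38), (v, 4, 32, 24, 28), (w, 18, 25, 21, 34)}
Apply σ_{C ≥ 28 AND G ≠ m}; surviving tuples: {(p, 4, 14, 10, 38), (p, 4, 14, 24, 28), (p, 4, 32, 10, 38), (p, 4, 32, 24, 28), (q, 18, 25, 21, 34), (r, 4, 14, 10, 38), (r, 4, 14, 24, 28), (r, 4, 32, 10, 38), (r, 4, 32, 24, 28), (v, 4, 14, 10, 38), (v, 4, 14, 24, 28), (v, 4, 32, 10, 38), (v, 4, 32, 24, 28), (w, 18, 25, 21, 34)}
π[B, G]: project onto (B, G) (6 duplicate(s) eliminated) → {(14, p), (14, r), (14, v), (25, q), (25, w), (32, p), (32, r), (32, v)}
Difference: {(14, p), (14, r), (14, v), (25, q), (25, w), (32, p), (32, r), (32, v)} with {(14, p), (14, t), (32, v), (38, k), (39, c)} → {(14, r), (14, v), (25, q), (25, w), (32, p), (32, r)}
π[G, B]: project onto (G, B) → {(p, 32), (q, 25), (r, 14), (r, 32), (v, 14), (w, 25)}

{(p, 32), (q, 25), (r, 14), (r, 32), (v, 14), (w, 25)}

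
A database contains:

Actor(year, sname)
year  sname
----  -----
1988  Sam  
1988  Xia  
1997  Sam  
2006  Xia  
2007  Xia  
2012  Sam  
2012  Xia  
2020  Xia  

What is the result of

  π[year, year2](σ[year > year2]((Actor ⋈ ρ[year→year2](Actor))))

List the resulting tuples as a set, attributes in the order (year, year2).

ρ[year→year2]: schema becomes (year2, sname); tuples unchanged.
Actor ⋈ ρ[year→year2](Actor) (natural join on sname): {(1988, Sam, 1988), (1988, Sam, 1997), (1988, Sam, 2012), (1988, Xia, 1988), (1988, Xia, 2006), (1988, Xia, 2007), (1988, Xia, 2012), (1988, Xia, 2020), (1997, Sam, 1988), (1997, Sam, 1997), (1997, Sam, 2012), (2006, Xia, 1988), (2006, Xia, 2006), (2006, Xia, 2007), (2006, Xia, 2012), (2006, Xia, 2020), (2007, Xia, 1988), (2007, Xia, 2006), (2007, Xia, 2007), (2007, Xia, 2012), (2007, Xia, 2020), (2012, Sam, 1988), (2012, Sam, 1997), (2012, Sam, 2012), (2012, Xia, 1988), (2012, Xia, 2006), (2012, Xia, 2007), (2012, Xia, 2012), (2012, Xia, 2020), (2020, Xia, 1988), (2020, Xia, 2006), (2020, Xia, 2007), (2020, Xia, 2012), (2020, Xia, 2020)}
Selection year > year2: {(1997, Sam, 1988), (2006, Xia, 1988), (2007, Xia, 1988), (2007, Xia, 2006), (2012, Sam, 1988), (2012, Sam, 1997), (2012, Xia, 1988), (2012, Xia, 2006), (2012, Xia, 2007), (2020, Xia, 1988), (2020, Xia, 2006), (2020, Xia, 2007), (2020, Xia, 2012)}
Keep only column(s) year, year2 (1 duplicate(s) eliminated): {(1997, 1988), (2006, 1988), (2007, 1988), (2007, 2006), (2012, 1988), (2012, 1997), (2012, 2006), (2012, 2007), (2020, 1988), (2020, 2006), (2020, 2007), (2020, 2012)}

{(1997, 1988), (2006, 1988), (2007, 1988), (2007, 2006), (2012, 1988), (2012, 1997), (2012, 2006), (2012, 2007), (2020, 1988), (2020, 2006), (2020, 2007), (2020, 2012)}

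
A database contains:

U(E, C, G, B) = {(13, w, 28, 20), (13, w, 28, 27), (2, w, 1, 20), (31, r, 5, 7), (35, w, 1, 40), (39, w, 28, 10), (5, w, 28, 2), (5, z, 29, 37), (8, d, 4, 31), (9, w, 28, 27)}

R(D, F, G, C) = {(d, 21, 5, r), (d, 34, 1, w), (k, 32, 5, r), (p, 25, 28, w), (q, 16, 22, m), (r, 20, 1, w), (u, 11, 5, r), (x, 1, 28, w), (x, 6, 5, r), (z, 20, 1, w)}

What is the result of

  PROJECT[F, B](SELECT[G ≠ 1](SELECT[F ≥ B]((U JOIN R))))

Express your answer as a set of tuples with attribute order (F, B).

{(11, 7), (21, 7), (25, 10), (25, 2), (25, 20), (32, 7)}

U ⋈ R (natural join on C, G): {(13, w, 28, 20, p, 25), (13, w, 28, 20, x, 1), (13, w, 28, 27, p, 25), (13, w, 28, 27, x, 1), (2, w, 1, 20, d, 34), (2, w, 1, 20, r, 20), (2, w, 1, 20, z, 20), (31, r, 5, 7, d, 21), (31, r, 5, 7, k, 32), (31, r, 5, 7, u, 11), (31, r, 5, 7, x, 6), (35, w, 1, 40, d, 34), (35, w, 1, 40, r, 20), (35, w, 1, 40, z, 20), (39, w, 28, 10, p, 25), (39, w, 28, 10, x, 1), (5, w, 28, 2, p, 25), (5, w, 28, 2, x, 1), (9, w, 28, 27, p, 25), (9, w, 28, 27, x, 1)}
Filtering on F ≥ B leaves {(13, w, 28, 20, p, 25), (2, w, 1, 20, d, 34), (2, w, 1, 20, r, 20), (2, w, 1, 20, z, 20), (31, r, 5, 7, d, 21), (31, r, 5, 7, k, 32), (31, r, 5, 7, u, 11), (39, w, 28, 10, p, 25), (5, w, 28, 2, p, 25)}.
Filtering on G ≠ 1 leaves {(13, w, 28, 20, p, 25), (31, r, 5, 7, d, 21), (31, r, 5, 7, k, 32), (31, r, 5, 7, u, 11), (39, w, 28, 10, p, 25), (5, w, 28, 2, p, 25)}.
π_{F, B} gives {(11, 7), (21, 7), (25, 10), (25, 2), (25, 20), (32, 7)}.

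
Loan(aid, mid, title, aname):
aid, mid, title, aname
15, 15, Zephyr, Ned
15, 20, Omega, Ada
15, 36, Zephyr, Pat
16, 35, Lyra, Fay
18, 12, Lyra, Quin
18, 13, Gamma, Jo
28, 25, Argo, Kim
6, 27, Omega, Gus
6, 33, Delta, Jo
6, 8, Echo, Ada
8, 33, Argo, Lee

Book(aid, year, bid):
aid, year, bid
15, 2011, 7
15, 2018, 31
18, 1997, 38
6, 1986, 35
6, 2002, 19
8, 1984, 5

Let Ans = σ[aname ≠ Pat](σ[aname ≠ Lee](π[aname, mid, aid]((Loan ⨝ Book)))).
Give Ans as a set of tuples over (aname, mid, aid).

Joining Loan and Book on aid yields {(15, 15, Zephyr, Ned, 2011, 7), (15, 15, Zephyr, Ned, 2018, 31), (15, 20, Omega, Ada, 2011, 7), (15, 20, Omega, Ada, 2018, 31), (15, 36, Zephyr, Pat, 2011, 7), (15, 36, Zephyr, Pat, 2018, 31), (18, 12, Lyra, Quin, 1997, 38), (18, 13, Gamma, Jo, 1997, 38), (6, 27, Omega, Gus, 1986, 35), (6, 27, Omega, Gus, 2002, 19), (6, 33, Delta, Jo, 1986, 35), (6, 33, Delta, Jo, 2002, 19), (6, 8, Echo, Ada, 1986, 35), (6, 8, Echo, Ada, 2002, 19), (8, 33, Argo, Lee, 1984, 5)}.
π_{aname, mid, aid} gives {(Ada, 20, 15), (Ada, 8, 6), (Gus, 27, 6), (Jo, 13, 18), (Jo, 33, 6), (Lee, 33, 8), (Ned, 15, 15), (Pat, 36, 15), (Quin, 12, 18)} (6 duplicate(s) eliminated).
Selection aname ≠ Lee: {(Ada, 20, 15), (Ada, 8, 6), (Gus, 27, 6), (Jo, 13, 18), (Jo, 33, 6), (Ned, 15, 15), (Pat, 36, 15), (Quin, 12, 18)}
Selection aname ≠ Pat: {(Ada, 20, 15), (Ada, 8, 6), (Gus, 27, 6), (Jo, 13, 18), (Jo, 33, 6), (Ned, 15, 15), (Quin, 12, 18)}

{(Ada, 20, 15), (Ada, 8, 6), (Gus, 27, 6), (Jo, 13, 18), (Jo, 33, 6), (Ned, 15, 15), (Quin, 12, 18)}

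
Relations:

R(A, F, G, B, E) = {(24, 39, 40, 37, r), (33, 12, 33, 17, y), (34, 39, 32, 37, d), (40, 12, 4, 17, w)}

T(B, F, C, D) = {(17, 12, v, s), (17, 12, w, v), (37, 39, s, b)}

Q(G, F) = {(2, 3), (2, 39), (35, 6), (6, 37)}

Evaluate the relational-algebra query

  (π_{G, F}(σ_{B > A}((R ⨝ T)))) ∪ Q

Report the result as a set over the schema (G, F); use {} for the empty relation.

{(2, 3), (2, 39), (32, 39), (35, 6), (40, 39), (6, 37)}

R ⋈ T (natural join on F, B): {(24, 39, 40, 37, r, s, b), (33, 12, 33, 17, y, v, s), (33, 12, 33, 17, y, w, v), (34, 39, 32, 37, d, s, b), (40, 12, 4, 17, w, v, s), (40, 12, 4, 17, w, w, v)}
Selection B > A: {(24, 39, 40, 37, r, s, b), (34, 39, 32, 37, d, s, b)}
Projecting to G, F: {(32, 39), (40, 39)}
Union: {(32, 39), (40, 39)} with {(2, 3), (2, 39), (35, 6), (6, 37)} → {(2, 3), (2, 39), (32, 39), (35, 6), (40, 39), (6, 37)}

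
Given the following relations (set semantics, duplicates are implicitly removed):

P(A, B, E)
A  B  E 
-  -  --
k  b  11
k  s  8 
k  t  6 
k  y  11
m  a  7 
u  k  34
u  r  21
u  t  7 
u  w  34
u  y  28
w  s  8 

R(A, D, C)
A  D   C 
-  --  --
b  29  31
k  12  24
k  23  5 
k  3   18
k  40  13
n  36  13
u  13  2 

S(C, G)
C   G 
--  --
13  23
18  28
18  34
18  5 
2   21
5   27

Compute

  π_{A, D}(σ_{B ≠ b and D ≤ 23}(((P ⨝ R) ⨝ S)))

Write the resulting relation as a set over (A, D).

{(k, 23), (k, 3), (u, 13)}

Natural join on A: {(k, b, 11, 12, 24), (k, b, 11, 23, 5), (k, b, 11, 3, 18), (k, b, 11, 40, 13), (k, s, 8, 12, 24), (k, s, 8, 23, 5), (k, s, 8, 3, 18), (k, s, 8, 40, 13), (k, t, 6, 12, 24), (k, t, 6, 23, 5), (k, t, 6, 3, 18), (k, t, 6, 40, 13), (k, y, 11, 12, 24), (k, y, 11, 23, 5), (k, y, 11, 3, 18), (k, y, 11, 40, 13), (u, k, 34, 13, 2), (u, r, 21, 13, 2), (u, t, 7, 13, 2), (u, w, 34, 13, 2), (u, y, 28, 13, 2)}
Natural join on C: {(k, b, 11, 23, 5, 27), (k, b, 11, 3, 18, 28), (k, b, 11, 3, 18, 34), (k, b, 11, 3, 18, 5), (k, b, 11, 40, 13, 23), (k, s, 8, 23, 5, 27), (k, s, 8, 3, 18, 28), (k, s, 8, 3, 18, 34), (k, s, 8, 3, 18, 5), (k, s, 8, 40, 13, 23), (k, t, 6, 23, 5, 27), (k, t, 6, 3, 18, 28), (k, t, 6, 3, 18, 34), (k, t, 6, 3, 18, 5), (k, t, 6, 40, 13, 23), (k, y, 11, 23, 5, 27), (k, y, 11, 3, 18, 28), (k, y, 11, 3, 18, 34), (k, y, 11, 3, 18, 5), (k, y, 11, 40, 13, 23), (u, k, 34, 13, 2, 21), (u, r, 21, 13, 2, 21), (u, t, 7, 13, 2, 21), (u, w, 34, 13, 2, 21), (u, y, 28, 13, 2, 21)}
Filtering on B ≠ b and D ≤ 23 leaves {(k, s, 8, 23, 5, 27), (k, s, 8, 3, 18, 28), (k, s, 8, 3, 18, 34), (k, s, 8, 3, 18, 5), (k, t, 6, 23, 5, 27), (k, t, 6, 3, 18, 28), (k, t, 6, 3, 18, 34), (k, t, 6, 3, 18, 5), (k, y, 11, 23, 5, 27), (k, y, 11, 3, 18, 28), (k, y, 11, 3, 18, 34), (k, y, 11, 3, 18, 5), (u, k, 34, 13, 2, 21), (u, r, 21, 13, 2, 21), (u, t, 7, 13, 2, 21), (u, w, 34, 13, 2, 21), (u, y, 28, 13, 2, 21)}.
π[A, D]: project onto (A, D) (14 duplicate(s) eliminated) → {(k, 23), (k, 3), (u, 13)}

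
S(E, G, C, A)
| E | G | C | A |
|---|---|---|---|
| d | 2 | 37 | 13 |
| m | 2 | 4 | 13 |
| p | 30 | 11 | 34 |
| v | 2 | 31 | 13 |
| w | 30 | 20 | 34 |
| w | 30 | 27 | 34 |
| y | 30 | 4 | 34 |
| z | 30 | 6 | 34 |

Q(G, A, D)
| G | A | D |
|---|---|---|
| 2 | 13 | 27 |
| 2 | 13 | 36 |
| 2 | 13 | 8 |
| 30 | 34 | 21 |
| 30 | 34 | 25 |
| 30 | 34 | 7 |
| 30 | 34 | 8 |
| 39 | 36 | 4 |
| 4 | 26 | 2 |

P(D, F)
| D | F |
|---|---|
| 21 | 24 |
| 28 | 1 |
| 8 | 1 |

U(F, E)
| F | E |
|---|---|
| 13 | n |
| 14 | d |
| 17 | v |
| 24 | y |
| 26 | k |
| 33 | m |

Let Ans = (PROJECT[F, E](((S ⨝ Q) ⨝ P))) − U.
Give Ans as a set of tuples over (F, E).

{(1, d), (1, m), (1, p), (1, v), (1, w), (1, y), (1, z), (24, p), (24, w), (24, z)}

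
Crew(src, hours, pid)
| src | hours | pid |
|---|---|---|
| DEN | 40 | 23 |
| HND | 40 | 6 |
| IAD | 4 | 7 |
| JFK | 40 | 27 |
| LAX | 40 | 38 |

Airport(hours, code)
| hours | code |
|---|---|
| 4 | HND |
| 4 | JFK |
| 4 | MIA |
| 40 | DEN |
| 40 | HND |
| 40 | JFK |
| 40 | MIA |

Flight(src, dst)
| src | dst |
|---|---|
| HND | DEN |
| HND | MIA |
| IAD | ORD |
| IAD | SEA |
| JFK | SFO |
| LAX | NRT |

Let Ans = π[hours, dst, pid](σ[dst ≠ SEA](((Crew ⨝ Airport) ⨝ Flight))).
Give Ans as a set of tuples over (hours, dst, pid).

Joining Crew and Airport on hours yields {(DEN, 40, 23, DEN), (DEN, 40, 23, HND), (DEN, 40, 23, JFK), (DEN, 40, 23, MIA), (HND, 40, 6, DEN), (HND, 40, 6, HND), (HND, 40, 6, JFK), (HND, 40, 6, MIA), (IAD, 4, 7, HND), (IAD, 4, 7, JFK), (IAD, 4, 7, MIA), (JFK, 40, 27, DEN), (JFK, 40, 27, HND), (JFK, 40, 27, JFK), (JFK, 40, 27, MIA), (LAX, 40, 38, DEN), (LAX, 40, 38, HND), (LAX, 40, 38, JFK), (LAX, 40, 38, MIA)}.
Joining (Crew ⨝ Airport) and Flight on src yields {(HND, 40, 6, DEN, DEN), (HND, 40, 6, DEN, MIA), (HND, 40, 6, HND, DEN), (HND, 40, 6, HND, MIA), (HND, 40, 6, JFK, DEN), (HND, 40, 6, JFK, MIA), (HND, 40, 6, MIA, DEN), (HND, 40, 6, MIA, MIA), (IAD, 4, 7, HND, ORD), (IAD, 4, 7, HND, SEA), (IAD, 4, 7, JFK, ORD), (IAD, 4, 7, JFK, SEA), (IAD, 4, 7, MIA, ORD), (IAD, 4, 7, MIA, SEA), (JFK, 40, 27, DEN, SFO), (JFK, 40, 27, HND, SFO), (JFK, 40, 27, JFK, SFO), (JFK, 40, 27, MIA, SFO), (LAX, 40, 38, DEN, NRT), (LAX, 40, 38, HND, NRT), (LAX, 40, 38, JFK, NRT), (LAX, 40, 38, MIA, NRT)}.
σ[dst ≠ SEA]: keep tuples satisfying dst ≠ SEA → {(HND, 40, 6, DEN, DEN), (HND, 40, 6, DEN, MIA), (HND, 40, 6, HND, DEN), (HND, 40, 6, HND, MIA), (HND, 40, 6, JFK, DEN), (HND, 40, 6, JFK, MIA), (HND, 40, 6, MIA, DEN), (HND, 40, 6, MIA, MIA), (IAD, 4, 7, HND, ORD), (IAD, 4, 7, JFK, ORD), (IAD, 4, 7, MIA, ORD), (JFK, 40, 27, DEN, SFO), (JFK, 40, 27, HND, SFO), (JFK, 40, 27, JFK, SFO), (JFK, 40, 27, MIA, SFO), (LAX, 40, 38, DEN, NRT), (LAX, 40, 38, HND, NRT), (LAX, 40, 38, JFK, NRT), (LAX, 40, 38, MIA, NRT)}
Projecting to hours, dst, pid (14 duplicate(s) eliminated): {(4, ORD, 7), (40, DEN, 6), (40, MIA, 6), (40, NRT, 38), (40, SFO, 27)}

{(4, ORD, 7), (40, DEN, 6), (40, MIA, 6), (40, NRT, 38), (40, SFO, 27)}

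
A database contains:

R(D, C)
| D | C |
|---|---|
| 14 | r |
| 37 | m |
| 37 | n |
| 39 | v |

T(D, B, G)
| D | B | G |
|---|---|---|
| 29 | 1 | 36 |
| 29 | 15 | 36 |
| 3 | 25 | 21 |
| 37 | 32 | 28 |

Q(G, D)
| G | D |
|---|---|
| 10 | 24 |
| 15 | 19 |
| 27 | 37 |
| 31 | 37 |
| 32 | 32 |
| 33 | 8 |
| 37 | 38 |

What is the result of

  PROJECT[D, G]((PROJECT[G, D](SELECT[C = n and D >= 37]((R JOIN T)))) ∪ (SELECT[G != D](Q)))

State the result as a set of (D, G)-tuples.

{(19, 15), (24, 10), (37, 27), (37, 28), (37, 31), (38, 37), (8, 33)}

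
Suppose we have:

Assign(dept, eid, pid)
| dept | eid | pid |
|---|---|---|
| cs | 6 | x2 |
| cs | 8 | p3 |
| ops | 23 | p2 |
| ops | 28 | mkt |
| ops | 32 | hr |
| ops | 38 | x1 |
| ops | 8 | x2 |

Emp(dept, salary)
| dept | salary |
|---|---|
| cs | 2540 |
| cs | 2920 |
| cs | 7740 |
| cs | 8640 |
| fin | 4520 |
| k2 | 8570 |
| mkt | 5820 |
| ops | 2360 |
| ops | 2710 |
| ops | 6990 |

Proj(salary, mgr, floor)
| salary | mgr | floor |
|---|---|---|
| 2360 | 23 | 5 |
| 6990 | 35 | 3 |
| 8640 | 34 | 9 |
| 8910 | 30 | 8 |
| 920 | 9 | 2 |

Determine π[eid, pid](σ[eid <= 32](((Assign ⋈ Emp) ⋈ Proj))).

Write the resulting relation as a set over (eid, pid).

{(23, p2), (28, mkt), (32, hr), (6, x2), (8, p3), (8, x2)}

Assign ⋈ Emp (natural join on dept): {(cs, 6, x2, 2540), (cs, 6, x2, 2920), (cs, 6, x2, 7740), (cs, 6, x2, 8640), (cs, 8, p3, 2540), (cs, 8, p3, 2920), (cs, 8, p3, 7740), (cs, 8, p3, 8640), (ops, 23, p2, 2360), (ops, 23, p2, 2710), (ops, 23, p2, 6990), (ops, 28, mkt, 2360), (ops, 28, mkt, 2710), (ops, 28, mkt, 6990), (ops, 32, hr, 2360), (ops, 32, hr, 2710), (ops, 32, hr, 6990), (ops, 38, x1, 2360), (ops, 38, x1, 2710), (ops, 38, x1, 6990), (ops, 8, x2, 2360), (ops, 8, x2, 2710), (ops, 8, x2, 6990)}
(Assign ⋈ Emp) ⋈ Proj (natural join on salary): {(cs, 6, x2, 8640, 34, 9), (cs, 8, p3, 8640, 34, 9), (ops, 23, p2, 2360, 23, 5), (ops, 23, p2, 6990, 35, 3), (ops, 28, mkt, 2360, 23, 5), (ops, 28, mkt, 6990, 35, 3), (ops, 32, hr, 2360, 23, 5), (ops, 32, hr, 6990, 35, 3), (ops, 38, x1, 2360, 23, 5), (ops, 38, x1, 6990, 35, 3), (ops, 8, x2, 2360, 23, 5), (ops, 8, x2, 6990, 35, 3)}
Selection eid <= 32: {(cs, 6, x2, 8640, 34, 9), (cs, 8, p3, 8640, 34, 9), (ops, 23, p2, 2360, 23, 5), (ops, 23, p2, 6990, 35, 3), (ops, 28, mkt, 2360, 23, 5), (ops, 28, mkt, 6990, 35, 3), (ops, 32, hr, 2360, 23, 5), (ops, 32, hr, 6990, 35, 3), (ops, 8, x2, 2360, 23, 5), (ops, 8, x2, 6990, 35, 3)}
π_{eid, pid} gives {(23, p2), (28, mkt), (32, hr), (6, x2), (8, p3), (8, x2)} (4 duplicate(s) eliminated).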